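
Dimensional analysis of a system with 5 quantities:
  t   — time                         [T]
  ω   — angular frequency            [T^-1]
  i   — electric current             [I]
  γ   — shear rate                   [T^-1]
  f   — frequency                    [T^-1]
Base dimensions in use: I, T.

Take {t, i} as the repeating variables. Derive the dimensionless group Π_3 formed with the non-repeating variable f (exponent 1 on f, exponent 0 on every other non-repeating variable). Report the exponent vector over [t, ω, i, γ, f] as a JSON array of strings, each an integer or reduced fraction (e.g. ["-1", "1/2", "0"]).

["1", "0", "0", "0", "1"]

Write exponents as rows I,T / cols t,ω,i,γ,f:
  I: [ 0  0  1  0  0]
  T: [ 1 -1  0 -1 -1]
Row reduction gives pivot columns t,i; rank = 2
Pivot set = {t,i}, free = {ω,γ,f}
RREF:
  r0: [   1   -1    0   -1   -1]
  r1: [   0    0    1    0    0]
Fix exponent of f at 1, ω at 0, γ at 0; solve each RREF row for its pivot's exponent:
  r0: exp(t) + (-1)·1 = 0 ⇒ exp(t) = 1
  r1: exp(i) + (0)·1 = 0 ⇒ exp(i) = 0
Π_3 = t · f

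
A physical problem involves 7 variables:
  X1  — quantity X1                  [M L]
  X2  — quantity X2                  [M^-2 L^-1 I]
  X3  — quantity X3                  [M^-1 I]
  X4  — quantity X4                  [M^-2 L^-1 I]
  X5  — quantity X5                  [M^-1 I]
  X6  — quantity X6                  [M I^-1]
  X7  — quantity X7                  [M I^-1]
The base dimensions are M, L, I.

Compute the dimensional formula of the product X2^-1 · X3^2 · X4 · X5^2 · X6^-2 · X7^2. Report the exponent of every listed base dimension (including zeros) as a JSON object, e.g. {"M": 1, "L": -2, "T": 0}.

Exponent matrix [M,L,I] × [X1,X2,X3,X4,X5,X6,X7]:
  M: [ 1 -2 -1 -2 -1  1  1]
  L: [ 1 -1  0 -1  0  0  0]
  I: [ 0  1  1  1  1 -1 -1]
  [M]: (-1)·-2+(2)·-1+(1)·-2+(2)·-1+(-2)·1+(2)·1 = -4
  [L]: (-1)·-1+(2)·0+(1)·-1+(2)·0+(-2)·0+(2)·0 = 0
  [I]: (-1)·1+(2)·1+(1)·1+(2)·1+(-2)·-1+(2)·-1 = 4
⇒ M^-4 I^4

{"M": -4, "L": 0, "I": 4}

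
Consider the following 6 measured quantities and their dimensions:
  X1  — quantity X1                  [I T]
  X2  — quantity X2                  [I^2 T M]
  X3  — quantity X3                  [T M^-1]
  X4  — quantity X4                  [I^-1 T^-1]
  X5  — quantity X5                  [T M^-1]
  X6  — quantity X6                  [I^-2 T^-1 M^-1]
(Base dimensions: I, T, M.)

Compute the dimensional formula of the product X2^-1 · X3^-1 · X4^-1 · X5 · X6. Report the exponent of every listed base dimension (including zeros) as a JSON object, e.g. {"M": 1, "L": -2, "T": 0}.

{"I": -3, "T": -1, "M": -2}

Write exponents as rows I,T,M / cols X1,X2,X3,X4,X5,X6:
  I: [ 1  2  0 -1  0 -2]
  T: [ 1  1  1 -1  1 -1]
  M: [ 0  1 -1  0 -1 -1]
  [I]: (-1)·2+(-1)·0+(-1)·-1+(1)·0+(1)·-2 = -3
  [T]: (-1)·1+(-1)·1+(-1)·-1+(1)·1+(1)·-1 = -1
  [M]: (-1)·1+(-1)·-1+(-1)·0+(1)·-1+(1)·-1 = -2
⇒ I^-3 T^-1 M^-2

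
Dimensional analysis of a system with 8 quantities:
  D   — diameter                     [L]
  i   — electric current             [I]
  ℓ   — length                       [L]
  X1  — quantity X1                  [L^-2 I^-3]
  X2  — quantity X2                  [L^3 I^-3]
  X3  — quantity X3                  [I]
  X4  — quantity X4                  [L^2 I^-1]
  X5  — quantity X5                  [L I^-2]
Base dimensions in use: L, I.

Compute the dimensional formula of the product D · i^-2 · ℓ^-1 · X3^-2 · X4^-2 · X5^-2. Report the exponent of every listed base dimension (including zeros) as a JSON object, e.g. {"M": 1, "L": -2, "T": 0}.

{"L": -6, "I": 2}

Write exponents as rows L,I / cols D,i,ℓ,X1,X2,X3,X4,X5:
  L: [ 1  0  1 -2  3  0  2  1]
  I: [ 0  1  0 -3 -3  1 -1 -2]
  [L]: (1)·1+(-2)·0+(-1)·1+(-2)·0+(-2)·2+(-2)·1 = -6
  [I]: (1)·0+(-2)·1+(-1)·0+(-2)·1+(-2)·-1+(-2)·-2 = 2
⇒ L^-6 I^2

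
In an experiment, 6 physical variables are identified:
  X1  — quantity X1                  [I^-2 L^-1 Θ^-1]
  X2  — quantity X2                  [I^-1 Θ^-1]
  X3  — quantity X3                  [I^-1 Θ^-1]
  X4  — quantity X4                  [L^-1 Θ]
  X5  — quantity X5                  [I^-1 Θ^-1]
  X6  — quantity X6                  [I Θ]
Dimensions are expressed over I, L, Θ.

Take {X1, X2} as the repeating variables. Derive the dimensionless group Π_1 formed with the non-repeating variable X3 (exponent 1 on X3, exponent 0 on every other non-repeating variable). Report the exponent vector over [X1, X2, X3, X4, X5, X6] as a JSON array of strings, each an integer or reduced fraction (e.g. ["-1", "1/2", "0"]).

Exponent matrix [I,L,Θ] × [X1,X2,X3,X4,X5,X6]:
  I: [-2 -1 -1  0 -1  1]
  L: [-1  0  0 -1  0  0]
  Θ: [-1 -1 -1  1 -1  1]
RREF → pivots at {X1,X2} ⇒ r = 2
Pivot set = {X1,X2}, free = {X3,X4,X5,X6}
RREF:
  r0: [   1    0    0    1    0    0]
  r1: [   0    1    1   -2    1   -1]
  r2: [   0    0    0    0    0    0]
Fix exponent of X3 at 1, X4 at 0, X5 at 0, X6 at 0; solve each RREF row for its pivot's exponent:
  r0: exp(X1) + (0)·1 = 0 ⇒ exp(X1) = 0
  r1: exp(X2) + (1)·1 = 0 ⇒ exp(X2) = -1
Π_1 = X2^-1 · X3

["0", "-1", "1", "0", "0", "0"]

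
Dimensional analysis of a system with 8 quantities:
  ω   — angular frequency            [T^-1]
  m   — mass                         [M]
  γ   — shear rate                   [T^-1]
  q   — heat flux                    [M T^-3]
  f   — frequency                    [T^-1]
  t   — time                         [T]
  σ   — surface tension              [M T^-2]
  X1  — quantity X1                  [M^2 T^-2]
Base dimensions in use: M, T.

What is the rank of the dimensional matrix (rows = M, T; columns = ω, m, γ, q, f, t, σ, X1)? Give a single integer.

Write exponents as rows M,T / cols ω,m,γ,q,f,t,σ,X1:
  M: [ 0  1  0  1  0  0  1  2]
  T: [-1  0 -1 -3 -1  1 -2 -2]
RREF → pivots at {ω,m} ⇒ r = 2

2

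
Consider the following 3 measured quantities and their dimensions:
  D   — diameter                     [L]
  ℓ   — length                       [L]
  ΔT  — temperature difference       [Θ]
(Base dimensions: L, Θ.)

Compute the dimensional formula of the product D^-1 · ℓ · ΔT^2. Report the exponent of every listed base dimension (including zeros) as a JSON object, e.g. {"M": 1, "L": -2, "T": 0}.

Dimensional matrix (L×Θ by D×ℓ×ΔT):
  L: [ 1  1  0]
  Θ: [ 0  0  1]
  [L]: (-1)·1+(1)·1+(2)·0 = 0
  [Θ]: (-1)·0+(1)·0+(2)·1 = 2
⇒ Θ^2

{"L": 0, "Θ": 2}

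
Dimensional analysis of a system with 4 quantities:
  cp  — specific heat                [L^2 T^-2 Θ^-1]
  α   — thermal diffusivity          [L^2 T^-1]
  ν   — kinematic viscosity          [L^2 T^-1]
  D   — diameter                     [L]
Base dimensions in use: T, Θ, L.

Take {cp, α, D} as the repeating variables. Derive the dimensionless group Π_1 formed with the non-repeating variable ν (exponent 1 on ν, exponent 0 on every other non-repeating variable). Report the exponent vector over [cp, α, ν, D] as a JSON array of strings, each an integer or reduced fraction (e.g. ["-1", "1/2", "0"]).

["0", "-1", "1", "0"]

Dimensional matrix (T×Θ×L by cp×α×ν×D):
  T: [-2 -1 -1  0]
  Θ: [-1  0  0  0]
  L: [ 2  2  2  1]
Row reduction gives pivot columns cp,α,D; rank = 3
Pivot set = {cp,α,D}, free = {ν}
RREF:
  r0: [   1    0    0    0]
  r1: [   0    1    1    0]
  r2: [   0    0    0    1]
Fix exponent of ν at 1; solve each RREF row for its pivot's exponent:
  r0: exp(cp) + (0)·1 = 0 ⇒ exp(cp) = 0
  r1: exp(α) + (1)·1 = 0 ⇒ exp(α) = -1
  r2: exp(D) + (0)·1 = 0 ⇒ exp(D) = 0
Π_1 = α^-1 · ν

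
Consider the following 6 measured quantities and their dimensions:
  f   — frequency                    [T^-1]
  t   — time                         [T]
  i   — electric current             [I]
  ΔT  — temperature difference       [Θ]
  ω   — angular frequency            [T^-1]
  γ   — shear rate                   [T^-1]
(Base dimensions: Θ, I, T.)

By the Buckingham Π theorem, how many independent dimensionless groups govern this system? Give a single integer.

Exponent matrix [Θ,I,T] × [f,t,i,ΔT,ω,γ]:
  Θ: [ 0  0  0  1  0  0]
  I: [ 0  0  1  0  0  0]
  T: [-1  1  0  0 -1 -1]
RREF → pivots at {f,i,ΔT} ⇒ r = 3
n=6, r=3 ⇒ 3 dimensionless groups

3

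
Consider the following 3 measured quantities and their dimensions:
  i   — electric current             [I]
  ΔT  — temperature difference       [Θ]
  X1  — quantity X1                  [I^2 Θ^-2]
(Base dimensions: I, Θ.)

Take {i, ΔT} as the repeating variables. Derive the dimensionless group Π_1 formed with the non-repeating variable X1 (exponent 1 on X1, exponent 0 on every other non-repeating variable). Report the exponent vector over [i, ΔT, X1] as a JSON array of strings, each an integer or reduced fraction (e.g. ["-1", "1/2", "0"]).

Dimensional matrix (I×Θ by i×ΔT×X1):
  I: [ 1  0  2]
  Θ: [ 0  1 -2]
RREF → pivots at {i,ΔT} ⇒ r = 2
Repeat: i,ΔT; free: X1
RREF:
  r0: [   1    0    2]
  r1: [   0    1   -2]
Fix exponent of X1 at 1; solve each RREF row for its pivot's exponent:
  r0: exp(i) + (2)·1 = 0 ⇒ exp(i) = -2
  r1: exp(ΔT) + (-2)·1 = 0 ⇒ exp(ΔT) = 2
Π_1 = i^-2 · ΔT^2 · X1

["-2", "2", "1"]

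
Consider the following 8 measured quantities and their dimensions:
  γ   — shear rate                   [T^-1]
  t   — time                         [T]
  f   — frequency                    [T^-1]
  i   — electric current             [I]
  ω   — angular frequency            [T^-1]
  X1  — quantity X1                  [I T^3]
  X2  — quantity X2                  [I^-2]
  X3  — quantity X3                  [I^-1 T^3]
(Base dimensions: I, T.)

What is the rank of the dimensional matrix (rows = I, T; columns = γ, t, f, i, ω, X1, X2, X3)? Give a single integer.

2

Write exponents as rows I,T / cols γ,t,f,i,ω,X1,X2,X3:
  I: [ 0  0  0  1  0  1 -2 -1]
  T: [-1  1 -1  0 -1  3  0  3]
Row reduction gives pivot columns γ,i; rank = 2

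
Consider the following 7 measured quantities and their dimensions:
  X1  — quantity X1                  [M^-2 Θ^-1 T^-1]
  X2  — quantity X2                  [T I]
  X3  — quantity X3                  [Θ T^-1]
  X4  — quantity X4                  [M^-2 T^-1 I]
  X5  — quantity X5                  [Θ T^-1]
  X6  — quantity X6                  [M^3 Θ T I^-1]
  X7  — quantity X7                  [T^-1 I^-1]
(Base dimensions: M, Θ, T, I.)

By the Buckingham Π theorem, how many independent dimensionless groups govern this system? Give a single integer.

Write exponents as rows M,Θ,T,I / cols X1,X2,X3,X4,X5,X6,X7:
  M: [-2  0  0 -2  0  3  0]
  Θ: [-1  0  1  0  1  1  0]
  T: [-1  1 -1 -1 -1  1 -1]
  I: [ 0  1  0  1  0 -1 -1]
RREF → pivots at {X1,X2,X3} ⇒ r = 3
n=7, r=3 ⇒ 4 dimensionless groups

4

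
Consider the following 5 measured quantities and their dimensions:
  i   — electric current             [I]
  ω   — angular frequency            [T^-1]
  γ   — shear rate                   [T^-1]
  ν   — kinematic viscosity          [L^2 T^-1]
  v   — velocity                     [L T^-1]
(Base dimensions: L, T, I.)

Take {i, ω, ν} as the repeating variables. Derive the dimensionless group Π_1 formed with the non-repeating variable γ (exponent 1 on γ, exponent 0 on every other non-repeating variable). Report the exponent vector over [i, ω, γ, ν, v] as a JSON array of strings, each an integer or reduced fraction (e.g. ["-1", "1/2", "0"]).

Exponent matrix [L,T,I] × [i,ω,γ,ν,v]:
  L: [ 0  0  0  2  1]
  T: [ 0 -1 -1 -1 -1]
  I: [ 1  0  0  0  0]
Row reduction gives pivot columns i,ω,ν; rank = 3
Repeat: i,ω,ν; free: γ,v
RREF:
  r0: [   1    0    0    0    0]
  r1: [   0    1    1    0  1/2]
  r2: [   0    0    0    1  1/2]
Fix exponent of γ at 1, v at 0; solve each RREF row for its pivot's exponent:
  r0: exp(i) + (0)·1 = 0 ⇒ exp(i) = 0
  r1: exp(ω) + (1)·1 = 0 ⇒ exp(ω) = -1
  r2: exp(ν) + (0)·1 = 0 ⇒ exp(ν) = 0
Π_1 = ω^-1 · γ

["0", "-1", "1", "0", "0"]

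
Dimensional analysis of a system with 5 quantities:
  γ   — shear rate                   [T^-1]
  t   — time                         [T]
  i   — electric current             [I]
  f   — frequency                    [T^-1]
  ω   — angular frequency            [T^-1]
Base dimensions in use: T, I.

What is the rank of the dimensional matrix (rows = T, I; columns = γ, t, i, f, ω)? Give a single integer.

Exponent matrix [T,I] × [γ,t,i,f,ω]:
  T: [-1  1  0 -1 -1]
  I: [ 0  0  1  0  0]
Echelon form has 2 nonzero rows (pivots: γ,i)

2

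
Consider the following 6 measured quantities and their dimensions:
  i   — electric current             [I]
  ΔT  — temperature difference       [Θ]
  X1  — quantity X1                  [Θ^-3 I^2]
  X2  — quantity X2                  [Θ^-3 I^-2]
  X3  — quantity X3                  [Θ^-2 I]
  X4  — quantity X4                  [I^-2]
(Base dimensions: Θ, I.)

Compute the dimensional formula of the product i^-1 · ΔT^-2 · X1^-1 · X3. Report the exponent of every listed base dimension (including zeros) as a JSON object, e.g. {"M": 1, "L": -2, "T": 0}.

Exponent matrix [Θ,I] × [i,ΔT,X1,X2,X3,X4]:
  Θ: [ 0  1 -3 -3 -2  0]
  I: [ 1  0  2 -2  1 -2]
  [Θ]: (-1)·0+(-2)·1+(-1)·-3+(1)·-2 = -1
  [I]: (-1)·1+(-2)·0+(-1)·2+(1)·1 = -2
⇒ Θ^-1 I^-2

{"Θ": -1, "I": -2}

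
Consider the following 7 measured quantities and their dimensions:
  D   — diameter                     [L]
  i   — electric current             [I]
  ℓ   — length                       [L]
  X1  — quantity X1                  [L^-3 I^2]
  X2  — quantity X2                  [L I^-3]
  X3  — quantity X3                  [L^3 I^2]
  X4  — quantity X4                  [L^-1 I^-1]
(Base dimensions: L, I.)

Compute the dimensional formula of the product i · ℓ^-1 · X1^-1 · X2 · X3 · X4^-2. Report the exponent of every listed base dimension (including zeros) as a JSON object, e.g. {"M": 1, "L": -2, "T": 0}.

{"L": 8, "I": 0}

Dimensional matrix (L×I by D×i×ℓ×X1×X2×X3×X4):
  L: [ 1  0  1 -3  1  3 -1]
  I: [ 0  1  0  2 -3  2 -1]
  [L]: (1)·0+(-1)·1+(-1)·-3+(1)·1+(1)·3+(-2)·-1 = 8
  [I]: (1)·1+(-1)·0+(-1)·2+(1)·-3+(1)·2+(-2)·-1 = 0
⇒ L^8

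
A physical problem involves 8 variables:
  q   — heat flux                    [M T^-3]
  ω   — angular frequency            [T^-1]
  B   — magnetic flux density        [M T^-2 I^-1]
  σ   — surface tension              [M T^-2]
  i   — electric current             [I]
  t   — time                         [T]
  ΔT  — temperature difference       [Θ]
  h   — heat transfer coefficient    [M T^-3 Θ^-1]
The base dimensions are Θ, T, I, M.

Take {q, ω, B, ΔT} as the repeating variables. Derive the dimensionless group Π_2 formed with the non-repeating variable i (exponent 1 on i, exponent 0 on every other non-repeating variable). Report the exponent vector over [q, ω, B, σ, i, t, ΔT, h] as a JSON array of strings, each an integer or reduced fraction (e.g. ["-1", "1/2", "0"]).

["-1", "1", "1", "0", "1", "0", "0", "0"]

Dimensional matrix (Θ×T×I×M by q×ω×B×σ×i×t×ΔT×h):
  Θ: [ 0  0  0  0  0  0  1 -1]
  T: [-3 -1 -2 -2  0  1  0 -3]
  I: [ 0  0 -1  0  1  0  0  0]
  M: [ 1  0  1  1  0  0  0  1]
Row reduction gives pivot columns q,ω,B,ΔT; rank = 4
Repeat: q,ω,B,ΔT; free: σ,i,t,h
RREF:
  r0: [   1    0    0    1    1    0    0    1]
  r1: [   0    1    0   -1   -1   -1    0    0]
  r2: [   0    0    1    0   -1    0    0    0]
  r3: [   0    0    0    0    0    0    1   -1]
Fix exponent of i at 1, σ at 0, t at 0, h at 0; solve each RREF row for its pivot's exponent:
  r0: exp(q) + (1)·1 = 0 ⇒ exp(q) = -1
  r1: exp(ω) + (-1)·1 = 0 ⇒ exp(ω) = 1
  r2: exp(B) + (-1)·1 = 0 ⇒ exp(B) = 1
  r3: exp(ΔT) + (0)·1 = 0 ⇒ exp(ΔT) = 0
Π_2 = q^-1 · ω · B · i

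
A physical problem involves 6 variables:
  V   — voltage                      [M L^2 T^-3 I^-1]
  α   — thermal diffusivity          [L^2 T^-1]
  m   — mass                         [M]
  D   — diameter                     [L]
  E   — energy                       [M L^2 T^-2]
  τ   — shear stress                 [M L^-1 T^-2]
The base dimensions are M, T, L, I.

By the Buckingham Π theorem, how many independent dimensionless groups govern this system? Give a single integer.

2

Exponent matrix [M,T,L,I] × [V,α,m,D,E,τ]:
  M: [ 1  0  1  0  1  1]
  T: [-3 -1  0  0 -2 -2]
  L: [ 2  2  0  1  2 -1]
  I: [-1  0  0  0  0  0]
Echelon form has 4 nonzero rows (pivots: V,α,m,D)
n=6, r=4 ⇒ 2 dimensionless groups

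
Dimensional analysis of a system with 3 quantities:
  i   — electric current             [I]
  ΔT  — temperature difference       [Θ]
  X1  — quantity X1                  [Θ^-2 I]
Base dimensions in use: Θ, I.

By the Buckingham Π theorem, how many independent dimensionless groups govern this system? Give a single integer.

Exponent matrix [Θ,I] × [i,ΔT,X1]:
  Θ: [ 0  1 -2]
  I: [ 1  0  1]
RREF → pivots at {i,ΔT} ⇒ r = 2
n=3, r=2 ⇒ 1 dimensionless group

1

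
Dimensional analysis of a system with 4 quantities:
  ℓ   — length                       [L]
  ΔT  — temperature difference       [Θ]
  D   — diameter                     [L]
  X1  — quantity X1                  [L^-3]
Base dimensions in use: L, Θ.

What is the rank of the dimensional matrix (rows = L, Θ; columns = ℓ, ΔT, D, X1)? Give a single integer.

2

Dimensional matrix (L×Θ by ℓ×ΔT×D×X1):
  L: [ 1  0  1 -3]
  Θ: [ 0  1  0  0]
Echelon form has 2 nonzero rows (pivots: ℓ,ΔT)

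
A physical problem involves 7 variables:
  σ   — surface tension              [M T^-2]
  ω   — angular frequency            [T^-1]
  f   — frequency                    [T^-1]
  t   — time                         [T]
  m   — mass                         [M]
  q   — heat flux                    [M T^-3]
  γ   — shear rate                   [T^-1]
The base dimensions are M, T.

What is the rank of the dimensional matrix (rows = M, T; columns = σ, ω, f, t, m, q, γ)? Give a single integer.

Dimensional matrix (M×T by σ×ω×f×t×m×q×γ):
  M: [ 1  0  0  0  1  1  0]
  T: [-2 -1 -1  1  0 -3 -1]
Row reduction gives pivot columns σ,ω; rank = 2

2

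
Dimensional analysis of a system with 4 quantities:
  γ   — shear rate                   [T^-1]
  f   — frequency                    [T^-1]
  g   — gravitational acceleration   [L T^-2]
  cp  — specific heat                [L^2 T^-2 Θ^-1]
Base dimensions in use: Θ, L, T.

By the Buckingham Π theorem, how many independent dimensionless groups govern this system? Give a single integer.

Exponent matrix [Θ,L,T] × [γ,f,g,cp]:
  Θ: [ 0  0  0 -1]
  L: [ 0  0  1  2]
  T: [-1 -1 -2 -2]
Echelon form has 3 nonzero rows (pivots: γ,g,cp)
4 vars − rank 3 = 1 Π group

1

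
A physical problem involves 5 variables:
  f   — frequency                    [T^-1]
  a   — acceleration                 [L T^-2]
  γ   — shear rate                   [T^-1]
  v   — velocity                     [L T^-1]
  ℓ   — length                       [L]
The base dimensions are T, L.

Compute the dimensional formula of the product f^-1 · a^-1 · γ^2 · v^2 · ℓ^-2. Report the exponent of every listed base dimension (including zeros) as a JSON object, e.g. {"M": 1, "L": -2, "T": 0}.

{"T": -1, "L": -1}

Write exponents as rows T,L / cols f,a,γ,v,ℓ:
  T: [-1 -2 -1 -1  0]
  L: [ 0  1  0  1  1]
  [T]: (-1)·-1+(-1)·-2+(2)·-1+(2)·-1+(-2)·0 = -1
  [L]: (-1)·0+(-1)·1+(2)·0+(2)·1+(-2)·1 = -1
⇒ T^-1 L^-1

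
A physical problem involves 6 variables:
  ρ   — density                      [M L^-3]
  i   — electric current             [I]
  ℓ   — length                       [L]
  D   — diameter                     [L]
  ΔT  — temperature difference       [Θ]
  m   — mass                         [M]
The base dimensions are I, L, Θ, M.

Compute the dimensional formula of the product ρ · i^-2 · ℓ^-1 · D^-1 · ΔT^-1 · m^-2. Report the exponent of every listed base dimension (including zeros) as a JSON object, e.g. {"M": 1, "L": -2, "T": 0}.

{"I": -2, "L": -5, "Θ": -1, "M": -1}

Dimensional matrix (I×L×Θ×M by ρ×i×ℓ×D×ΔT×m):
  I: [ 0  1  0  0  0  0]
  L: [-3  0  1  1  0  0]
  Θ: [ 0  0  0  0  1  0]
  M: [ 1  0  0  0  0  1]
  [I]: (1)·0+(-2)·1+(-1)·0+(-1)·0+(-1)·0+(-2)·0 = -2
  [L]: (1)·-3+(-2)·0+(-1)·1+(-1)·1+(-1)·0+(-2)·0 = -5
  [Θ]: (1)·0+(-2)·0+(-1)·0+(-1)·0+(-1)·1+(-2)·0 = -1
  [M]: (1)·1+(-2)·0+(-1)·0+(-1)·0+(-1)·0+(-2)·1 = -1
⇒ I^-2 L^-5 Θ^-1 M^-1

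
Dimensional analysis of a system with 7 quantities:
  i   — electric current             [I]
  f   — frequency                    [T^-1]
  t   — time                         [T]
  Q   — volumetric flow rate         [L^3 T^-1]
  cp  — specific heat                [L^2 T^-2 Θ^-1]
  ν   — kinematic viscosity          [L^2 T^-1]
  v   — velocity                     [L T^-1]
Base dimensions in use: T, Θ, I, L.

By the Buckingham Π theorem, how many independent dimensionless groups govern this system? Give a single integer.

3

Dimensional matrix (T×Θ×I×L by i×f×t×Q×cp×ν×v):
  T: [ 0 -1  1 -1 -2 -1 -1]
  Θ: [ 0  0  0  0 -1  0  0]
  I: [ 1  0  0  0  0  0  0]
  L: [ 0  0  0  3  2  2  1]
Echelon form has 4 nonzero rows (pivots: i,f,Q,cp)
7 vars − rank 4 = 3 Π groups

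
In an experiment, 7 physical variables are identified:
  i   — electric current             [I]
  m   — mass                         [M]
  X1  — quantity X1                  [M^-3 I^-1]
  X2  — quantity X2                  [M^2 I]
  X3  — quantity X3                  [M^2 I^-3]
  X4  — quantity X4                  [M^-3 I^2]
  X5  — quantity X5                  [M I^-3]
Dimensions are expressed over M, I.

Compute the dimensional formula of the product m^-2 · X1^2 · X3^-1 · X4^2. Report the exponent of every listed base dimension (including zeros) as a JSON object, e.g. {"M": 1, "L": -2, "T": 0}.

{"M": -16, "I": 5}

Exponent matrix [M,I] × [i,m,X1,X2,X3,X4,X5]:
  M: [ 0  1 -3  2  2 -3  1]
  I: [ 1  0 -1  1 -3  2 -3]
  [M]: (-2)·1+(2)·-3+(-1)·2+(2)·-3 = -16
  [I]: (-2)·0+(2)·-1+(-1)·-3+(2)·2 = 5
⇒ M^-16 I^5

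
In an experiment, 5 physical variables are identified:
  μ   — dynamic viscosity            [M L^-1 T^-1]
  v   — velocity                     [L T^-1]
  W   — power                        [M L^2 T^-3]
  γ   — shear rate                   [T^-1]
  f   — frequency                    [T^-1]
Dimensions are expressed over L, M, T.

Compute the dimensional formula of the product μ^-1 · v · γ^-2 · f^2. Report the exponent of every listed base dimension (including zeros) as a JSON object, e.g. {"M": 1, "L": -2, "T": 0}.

{"L": 2, "M": -1, "T": 0}

Exponent matrix [L,M,T] × [μ,v,W,γ,f]:
  L: [-1  1  2  0  0]
  M: [ 1  0  1  0  0]
  T: [-1 -1 -3 -1 -1]
  [L]: (-1)·-1+(1)·1+(-2)·0+(2)·0 = 2
  [M]: (-1)·1+(1)·0+(-2)·0+(2)·0 = -1
  [T]: (-1)·-1+(1)·-1+(-2)·-1+(2)·-1 = 0
⇒ L^2 M^-1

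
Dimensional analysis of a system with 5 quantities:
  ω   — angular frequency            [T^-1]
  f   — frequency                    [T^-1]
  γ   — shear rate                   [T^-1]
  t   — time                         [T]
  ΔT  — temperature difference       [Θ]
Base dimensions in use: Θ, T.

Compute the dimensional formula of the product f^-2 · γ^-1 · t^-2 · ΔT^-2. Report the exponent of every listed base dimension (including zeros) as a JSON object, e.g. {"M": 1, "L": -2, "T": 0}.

Write exponents as rows Θ,T / cols ω,f,γ,t,ΔT:
  Θ: [ 0  0  0  0  1]
  T: [-1 -1 -1  1  0]
  [Θ]: (-2)·0+(-1)·0+(-2)·0+(-2)·1 = -2
  [T]: (-2)·-1+(-1)·-1+(-2)·1+(-2)·0 = 1
⇒ Θ^-2 T

{"Θ": -2, "T": 1}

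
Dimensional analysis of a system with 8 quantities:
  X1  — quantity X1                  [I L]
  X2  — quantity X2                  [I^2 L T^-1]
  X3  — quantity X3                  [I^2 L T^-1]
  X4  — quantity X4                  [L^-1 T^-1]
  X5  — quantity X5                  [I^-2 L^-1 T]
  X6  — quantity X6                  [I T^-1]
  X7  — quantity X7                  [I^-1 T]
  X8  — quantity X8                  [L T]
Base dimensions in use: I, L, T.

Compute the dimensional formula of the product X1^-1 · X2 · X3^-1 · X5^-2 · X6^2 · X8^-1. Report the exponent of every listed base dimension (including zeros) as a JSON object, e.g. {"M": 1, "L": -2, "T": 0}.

{"I": 5, "L": 0, "T": -5}

Write exponents as rows I,L,T / cols X1,X2,X3,X4,X5,X6,X7,X8:
  I: [ 1  2  2  0 -2  1 -1  0]
  L: [ 1  1  1 -1 -1  0  0  1]
  T: [ 0 -1 -1 -1  1 -1  1  1]
  [I]: (-1)·1+(1)·2+(-1)·2+(-2)·-2+(2)·1+(-1)·0 = 5
  [L]: (-1)·1+(1)·1+(-1)·1+(-2)·-1+(2)·0+(-1)·1 = 0
  [T]: (-1)·0+(1)·-1+(-1)·-1+(-2)·1+(2)·-1+(-1)·1 = -5
⇒ I^5 T^-5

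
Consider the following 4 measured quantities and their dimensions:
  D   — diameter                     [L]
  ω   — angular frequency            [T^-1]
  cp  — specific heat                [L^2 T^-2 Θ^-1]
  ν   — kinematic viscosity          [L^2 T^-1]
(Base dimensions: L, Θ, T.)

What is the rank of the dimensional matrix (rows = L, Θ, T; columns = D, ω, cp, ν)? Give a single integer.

Dimensional matrix (L×Θ×T by D×ω×cp×ν):
  L: [ 1  0  2  2]
  Θ: [ 0  0 -1  0]
  T: [ 0 -1 -2 -1]
Row reduction gives pivot columns D,ω,cp; rank = 3

3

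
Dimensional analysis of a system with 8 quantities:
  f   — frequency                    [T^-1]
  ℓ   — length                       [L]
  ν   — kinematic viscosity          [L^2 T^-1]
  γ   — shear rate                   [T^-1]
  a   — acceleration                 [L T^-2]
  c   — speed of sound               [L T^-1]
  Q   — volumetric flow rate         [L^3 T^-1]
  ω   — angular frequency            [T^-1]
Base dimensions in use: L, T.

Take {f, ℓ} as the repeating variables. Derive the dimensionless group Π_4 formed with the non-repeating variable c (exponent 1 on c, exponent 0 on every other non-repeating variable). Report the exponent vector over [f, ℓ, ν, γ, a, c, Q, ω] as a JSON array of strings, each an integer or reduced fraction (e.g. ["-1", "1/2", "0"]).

["-1", "-1", "0", "0", "0", "1", "0", "0"]

Exponent matrix [L,T] × [f,ℓ,ν,γ,a,c,Q,ω]:
  L: [ 0  1  2  0  1  1  3  0]
  T: [-1  0 -1 -1 -2 -1 -1 -1]
Row reduction gives pivot columns f,ℓ; rank = 2
Pivot set = {f,ℓ}, free = {ν,γ,a,c,Q,ω}
RREF:
  r0: [   1    0    1    1    2    1    1    1]
  r1: [   0    1    2    0    1    1    3    0]
Fix exponent of c at 1, ν at 0, γ at 0, a at 0, Q at 0, ω at 0; solve each RREF row for its pivot's exponent:
  r0: exp(f) + (1)·1 = 0 ⇒ exp(f) = -1
  r1: exp(ℓ) + (1)·1 = 0 ⇒ exp(ℓ) = -1
Π_4 = f^-1 · ℓ^-1 · c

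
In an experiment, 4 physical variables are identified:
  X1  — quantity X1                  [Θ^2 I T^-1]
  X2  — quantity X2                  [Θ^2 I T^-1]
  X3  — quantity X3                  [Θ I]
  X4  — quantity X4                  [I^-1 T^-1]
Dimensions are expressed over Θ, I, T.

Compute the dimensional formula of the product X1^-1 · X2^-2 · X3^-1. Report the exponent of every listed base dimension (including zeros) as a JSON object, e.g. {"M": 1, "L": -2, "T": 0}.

{"Θ": -7, "I": -4, "T": 3}

Dimensional matrix (Θ×I×T by X1×X2×X3×X4):
  Θ: [ 2  2  1  0]
  I: [ 1  1  1 -1]
  T: [-1 -1  0 -1]
  [Θ]: (-1)·2+(-2)·2+(-1)·1 = -7
  [I]: (-1)·1+(-2)·1+(-1)·1 = -4
  [T]: (-1)·-1+(-2)·-1+(-1)·0 = 3
⇒ Θ^-7 I^-4 T^3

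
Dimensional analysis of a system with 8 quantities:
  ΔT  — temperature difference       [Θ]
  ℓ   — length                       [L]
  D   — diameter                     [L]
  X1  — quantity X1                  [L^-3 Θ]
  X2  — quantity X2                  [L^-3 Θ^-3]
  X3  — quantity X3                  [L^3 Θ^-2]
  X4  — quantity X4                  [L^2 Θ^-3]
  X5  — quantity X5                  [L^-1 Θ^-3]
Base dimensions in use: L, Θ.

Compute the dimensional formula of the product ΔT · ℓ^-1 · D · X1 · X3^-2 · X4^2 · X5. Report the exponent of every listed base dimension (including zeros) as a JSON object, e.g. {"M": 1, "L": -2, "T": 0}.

Write exponents as rows L,Θ / cols ΔT,ℓ,D,X1,X2,X3,X4,X5:
  L: [ 0  1  1 -3 -3  3  2 -1]
  Θ: [ 1  0  0  1 -3 -2 -3 -3]
  [L]: (1)·0+(-1)·1+(1)·1+(1)·-3+(-2)·3+(2)·2+(1)·-1 = -6
  [Θ]: (1)·1+(-1)·0+(1)·0+(1)·1+(-2)·-2+(2)·-3+(1)·-3 = -3
⇒ L^-6 Θ^-3

{"L": -6, "Θ": -3}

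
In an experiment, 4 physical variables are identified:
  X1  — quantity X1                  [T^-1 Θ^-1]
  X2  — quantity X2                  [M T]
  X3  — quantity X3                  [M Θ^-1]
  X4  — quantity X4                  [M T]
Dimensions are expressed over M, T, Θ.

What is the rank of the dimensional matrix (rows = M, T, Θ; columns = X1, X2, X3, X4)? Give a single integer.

Write exponents as rows M,T,Θ / cols X1,X2,X3,X4:
  M: [ 0  1  1  1]
  T: [-1  1  0  1]
  Θ: [-1  0 -1  0]
Row reduction gives pivot columns X1,X2; rank = 2

2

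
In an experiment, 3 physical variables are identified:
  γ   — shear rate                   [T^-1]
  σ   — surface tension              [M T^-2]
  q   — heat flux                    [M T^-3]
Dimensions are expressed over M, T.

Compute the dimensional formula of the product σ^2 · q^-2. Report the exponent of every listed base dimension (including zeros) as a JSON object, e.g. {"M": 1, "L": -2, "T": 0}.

Write exponents as rows M,T / cols γ,σ,q:
  M: [ 0  1  1]
  T: [-1 -2 -3]
  [M]: (2)·1+(-2)·1 = 0
  [T]: (2)·-2+(-2)·-3 = 2
⇒ T^2

{"M": 0, "T": 2}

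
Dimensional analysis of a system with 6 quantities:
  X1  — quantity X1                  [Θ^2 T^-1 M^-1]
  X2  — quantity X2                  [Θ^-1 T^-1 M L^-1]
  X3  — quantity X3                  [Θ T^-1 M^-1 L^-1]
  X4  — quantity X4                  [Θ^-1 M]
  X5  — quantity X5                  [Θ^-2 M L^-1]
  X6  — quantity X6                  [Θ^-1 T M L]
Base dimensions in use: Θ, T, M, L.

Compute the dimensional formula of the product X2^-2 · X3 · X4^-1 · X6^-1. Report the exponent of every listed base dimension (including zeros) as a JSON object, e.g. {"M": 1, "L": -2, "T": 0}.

Dimensional matrix (Θ×T×M×L by X1×X2×X3×X4×X5×X6):
  Θ: [ 2 -1  1 -1 -2 -1]
  T: [-1 -1 -1  0  0  1]
  M: [-1  1 -1  1  1  1]
  L: [ 0 -1 -1  0 -1  1]
  [Θ]: (-2)·-1+(1)·1+(-1)·-1+(-1)·-1 = 5
  [T]: (-2)·-1+(1)·-1+(-1)·0+(-1)·1 = 0
  [M]: (-2)·1+(1)·-1+(-1)·1+(-1)·1 = -5
  [L]: (-2)·-1+(1)·-1+(-1)·0+(-1)·1 = 0
⇒ Θ^5 M^-5

{"Θ": 5, "T": 0, "M": -5, "L": 0}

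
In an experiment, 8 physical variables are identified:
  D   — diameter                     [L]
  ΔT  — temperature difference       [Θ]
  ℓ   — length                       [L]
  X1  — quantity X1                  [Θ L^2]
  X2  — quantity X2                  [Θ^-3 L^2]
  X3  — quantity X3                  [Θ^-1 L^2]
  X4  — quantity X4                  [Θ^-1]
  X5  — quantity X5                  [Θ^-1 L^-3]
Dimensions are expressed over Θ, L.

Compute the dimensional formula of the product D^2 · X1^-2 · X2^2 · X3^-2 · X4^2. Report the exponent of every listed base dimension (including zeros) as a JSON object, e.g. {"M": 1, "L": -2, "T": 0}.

{"Θ": -8, "L": -2}

Exponent matrix [Θ,L] × [D,ΔT,ℓ,X1,X2,X3,X4,X5]:
  Θ: [ 0  1  0  1 -3 -1 -1 -1]
  L: [ 1  0  1  2  2  2  0 -3]
  [Θ]: (2)·0+(-2)·1+(2)·-3+(-2)·-1+(2)·-1 = -8
  [L]: (2)·1+(-2)·2+(2)·2+(-2)·2+(2)·0 = -2
⇒ Θ^-8 L^-2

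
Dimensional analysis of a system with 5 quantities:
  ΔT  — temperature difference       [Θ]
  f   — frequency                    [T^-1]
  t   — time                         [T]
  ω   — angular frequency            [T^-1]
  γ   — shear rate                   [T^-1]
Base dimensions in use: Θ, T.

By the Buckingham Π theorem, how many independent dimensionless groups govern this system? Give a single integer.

Exponent matrix [Θ,T] × [ΔT,f,t,ω,γ]:
  Θ: [ 1  0  0  0  0]
  T: [ 0 -1  1 -1 -1]
Echelon form has 2 nonzero rows (pivots: ΔT,f)
5 vars − rank 2 = 3 Π groups

3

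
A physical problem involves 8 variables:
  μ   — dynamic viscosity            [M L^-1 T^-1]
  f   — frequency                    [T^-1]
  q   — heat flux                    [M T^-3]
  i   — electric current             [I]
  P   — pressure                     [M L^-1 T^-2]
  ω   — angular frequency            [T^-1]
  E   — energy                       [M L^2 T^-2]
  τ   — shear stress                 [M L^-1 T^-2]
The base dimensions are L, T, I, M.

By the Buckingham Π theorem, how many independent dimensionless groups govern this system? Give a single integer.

Exponent matrix [L,T,I,M] × [μ,f,q,i,P,ω,E,τ]:
  L: [-1  0  0  0 -1  0  2 -1]
  T: [-1 -1 -3  0 -2 -1 -2 -2]
  I: [ 0  0  0  1  0  0  0  0]
  M: [ 1  0  1  0  1  0  1  1]
RREF → pivots at {μ,f,q,i} ⇒ r = 4
n=8, r=4 ⇒ 4 dimensionless groups

4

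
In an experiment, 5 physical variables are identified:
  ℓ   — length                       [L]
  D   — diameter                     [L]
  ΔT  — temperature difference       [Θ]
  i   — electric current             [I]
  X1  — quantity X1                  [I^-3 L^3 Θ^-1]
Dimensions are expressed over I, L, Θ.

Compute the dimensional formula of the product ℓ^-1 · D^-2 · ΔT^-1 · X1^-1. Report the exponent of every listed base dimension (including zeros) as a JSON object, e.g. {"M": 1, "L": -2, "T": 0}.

{"I": 3, "L": -6, "Θ": 0}

Exponent matrix [I,L,Θ] × [ℓ,D,ΔT,i,X1]:
  I: [ 0  0  0  1 -3]
  L: [ 1  1  0  0  3]
  Θ: [ 0  0  1  0 -1]
  [I]: (-1)·0+(-2)·0+(-1)·0+(-1)·-3 = 3
  [L]: (-1)·1+(-2)·1+(-1)·0+(-1)·3 = -6
  [Θ]: (-1)·0+(-2)·0+(-1)·1+(-1)·-1 = 0
⇒ I^3 L^-6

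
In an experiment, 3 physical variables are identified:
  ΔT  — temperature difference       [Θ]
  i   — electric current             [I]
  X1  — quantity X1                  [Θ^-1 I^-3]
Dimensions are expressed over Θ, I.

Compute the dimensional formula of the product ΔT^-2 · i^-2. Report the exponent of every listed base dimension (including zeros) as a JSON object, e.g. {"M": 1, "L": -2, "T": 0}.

{"Θ": -2, "I": -2}

Exponent matrix [Θ,I] × [ΔT,i,X1]:
  Θ: [ 1  0 -1]
  I: [ 0  1 -3]
  [Θ]: (-2)·1+(-2)·0 = -2
  [I]: (-2)·0+(-2)·1 = -2
⇒ Θ^-2 I^-2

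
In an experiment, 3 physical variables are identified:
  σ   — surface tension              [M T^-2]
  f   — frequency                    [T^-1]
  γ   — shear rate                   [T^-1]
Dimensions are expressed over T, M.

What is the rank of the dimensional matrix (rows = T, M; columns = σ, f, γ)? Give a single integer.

Exponent matrix [T,M] × [σ,f,γ]:
  T: [-2 -1 -1]
  M: [ 1  0  0]
Echelon form has 2 nonzero rows (pivots: σ,f)

2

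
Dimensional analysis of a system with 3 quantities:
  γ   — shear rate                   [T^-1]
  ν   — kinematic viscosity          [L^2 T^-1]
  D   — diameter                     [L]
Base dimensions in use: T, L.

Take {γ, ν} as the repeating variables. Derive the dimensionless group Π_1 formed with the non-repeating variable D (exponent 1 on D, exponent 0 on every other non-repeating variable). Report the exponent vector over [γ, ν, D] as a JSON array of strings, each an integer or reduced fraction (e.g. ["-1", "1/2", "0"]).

["1/2", "-1/2", "1"]

Exponent matrix [T,L] × [γ,ν,D]:
  T: [-1 -1  0]
  L: [ 0  2  1]
Echelon form has 2 nonzero rows (pivots: γ,ν)
Pivot set = {γ,ν}, free = {D}
RREF:
  r0: [   1    0 -1/2]
  r1: [   0    1  1/2]
Fix exponent of D at 1; solve each RREF row for its pivot's exponent:
  r0: exp(γ) + (-1/2)·1 = 0 ⇒ exp(γ) = 1/2
  r1: exp(ν) + (1/2)·1 = 0 ⇒ exp(ν) = -1/2
Π_1 = γ^(1/2) · ν^(-1/2) · D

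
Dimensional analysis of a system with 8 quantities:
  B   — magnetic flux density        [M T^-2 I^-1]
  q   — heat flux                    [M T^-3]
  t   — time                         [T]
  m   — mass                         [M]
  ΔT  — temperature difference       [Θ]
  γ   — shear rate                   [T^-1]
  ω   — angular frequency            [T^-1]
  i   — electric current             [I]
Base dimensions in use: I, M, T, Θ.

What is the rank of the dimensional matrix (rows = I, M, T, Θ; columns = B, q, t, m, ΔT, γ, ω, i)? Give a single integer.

Exponent matrix [I,M,T,Θ] × [B,q,t,m,ΔT,γ,ω,i]:
  I: [-1  0  0  0  0  0  0  1]
  M: [ 1  1  0  1  0  0  0  0]
  T: [-2 -3  1  0  0 -1 -1  0]
  Θ: [ 0  0  0  0  1  0  0  0]
Row reduction gives pivot columns B,q,t,ΔT; rank = 4

4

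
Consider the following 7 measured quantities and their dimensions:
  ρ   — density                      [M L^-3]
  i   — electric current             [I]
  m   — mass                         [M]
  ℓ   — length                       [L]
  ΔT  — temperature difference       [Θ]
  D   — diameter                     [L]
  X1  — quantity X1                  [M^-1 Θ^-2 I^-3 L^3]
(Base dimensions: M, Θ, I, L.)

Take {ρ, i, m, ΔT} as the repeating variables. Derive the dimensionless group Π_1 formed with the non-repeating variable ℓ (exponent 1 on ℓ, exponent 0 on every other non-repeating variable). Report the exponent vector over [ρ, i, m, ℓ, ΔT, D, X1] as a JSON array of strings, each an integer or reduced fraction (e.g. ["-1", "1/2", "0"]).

Dimensional matrix (M×Θ×I×L by ρ×i×m×ℓ×ΔT×D×X1):
  M: [ 1  0  1  0  0  0 -1]
  Θ: [ 0  0  0  0  1  0 -2]
  I: [ 0  1  0  0  0  0 -3]
  L: [-3  0  0  1  0  1  3]
Echelon form has 4 nonzero rows (pivots: ρ,i,m,ΔT)
Pivot set = {ρ,i,m,ΔT}, free = {ℓ,D,X1}
RREF:
  r0: [   1    0    0 -1/3    0 -1/3   -1]
  r1: [   0    1    0    0    0    0   -3]
  r2: [   0    0    1  1/3    0  1/3    0]
  r3: [   0    0    0    0    1    0   -2]
Fix exponent of ℓ at 1, D at 0, X1 at 0; solve each RREF row for its pivot's exponent:
  r0: exp(ρ) + (-1/3)·1 = 0 ⇒ exp(ρ) = 1/3
  r1: exp(i) + (0)·1 = 0 ⇒ exp(i) = 0
  r2: exp(m) + (1/3)·1 = 0 ⇒ exp(m) = -1/3
  r3: exp(ΔT) + (0)·1 = 0 ⇒ exp(ΔT) = 0
Π_1 = ρ^(1/3) · m^(-1/3) · ℓ

["1/3", "0", "-1/3", "1", "0", "0", "0"]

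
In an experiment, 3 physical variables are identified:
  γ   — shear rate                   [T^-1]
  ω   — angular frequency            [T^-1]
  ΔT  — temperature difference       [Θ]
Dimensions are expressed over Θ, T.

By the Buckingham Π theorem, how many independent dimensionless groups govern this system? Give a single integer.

1

Exponent matrix [Θ,T] × [γ,ω,ΔT]:
  Θ: [ 0  0  1]
  T: [-1 -1  0]
Row reduction gives pivot columns γ,ΔT; rank = 2
n=3, r=2 ⇒ 1 dimensionless group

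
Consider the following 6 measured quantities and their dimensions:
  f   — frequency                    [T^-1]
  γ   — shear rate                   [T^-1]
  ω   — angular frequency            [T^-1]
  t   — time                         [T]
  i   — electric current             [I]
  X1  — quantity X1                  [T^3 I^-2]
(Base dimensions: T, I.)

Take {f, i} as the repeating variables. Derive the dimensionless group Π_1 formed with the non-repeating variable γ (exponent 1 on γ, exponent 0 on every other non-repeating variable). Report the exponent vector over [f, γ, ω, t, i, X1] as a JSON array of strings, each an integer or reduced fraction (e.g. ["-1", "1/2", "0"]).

Dimensional matrix (T×I by f×γ×ω×t×i×X1):
  T: [-1 -1 -1  1  0  3]
  I: [ 0  0  0  0  1 -2]
Row reduction gives pivot columns f,i; rank = 2
Pivot set = {f,i}, free = {γ,ω,t,X1}
RREF:
  r0: [   1    1    1   -1    0   -3]
  r1: [   0    0    0    0    1   -2]
Fix exponent of γ at 1, ω at 0, t at 0, X1 at 0; solve each RREF row for its pivot's exponent:
  r0: exp(f) + (1)·1 = 0 ⇒ exp(f) = -1
  r1: exp(i) + (0)·1 = 0 ⇒ exp(i) = 0
Π_1 = f^-1 · γ

["-1", "1", "0", "0", "0", "0"]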